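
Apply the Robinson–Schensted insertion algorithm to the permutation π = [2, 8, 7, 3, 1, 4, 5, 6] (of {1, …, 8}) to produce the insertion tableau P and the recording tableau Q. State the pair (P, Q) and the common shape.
P = [1, 3, 4, 5, 6] / [2] / [7] / [8];  Q = [1, 2, 6, 7, 8] / [3] / [4] / [5];  common shape = (5, 1, 1, 1)

Row-insert the values π_1, π_2, … into P one at a time, bumping the leftmost entry strictly greater than the inserted value down to the next row. The recording tableau Q records, in position (i, j), the step at which that cell was added to P.
  Insert 2 (step 1): P = [2];  Q = [1]
  Insert 8 (step 2): P = [2, 8];  Q = [1, 2]
  Insert 7 (step 3): P = [2, 7] / [8];  Q = [1, 2] / [3]
  Insert 3 (step 4): P = [2, 3] / [7] / [8];  Q = [1, 2] / [3] / [4]
  Insert 1 (step 5): P = [1, 3] / [2] / [7] / [8];  Q = [1, 2] / [3] / [4] / [5]
  Insert 4 (step 6): P = [1, 3, 4] / [2] / [7] / [8];  Q = [1, 2, 6] / [3] / [4] / [5]
  Insert 5 (step 7): P = [1, 3, 4, 5] / [2] / [7] / [8];  Q = [1, 2, 6, 7] / [3] / [4] / [5]
  Insert 6 (step 8): P = [1, 3, 4, 5, 6] / [2] / [7] / [8];  Q = [1, 2, 6, 7, 8] / [3] / [4] / [5]
Final shape: (5, 1, 1, 1).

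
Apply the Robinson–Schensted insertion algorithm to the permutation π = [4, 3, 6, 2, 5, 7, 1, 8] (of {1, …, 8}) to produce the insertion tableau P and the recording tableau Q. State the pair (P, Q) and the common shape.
P = [1, 5, 7, 8] / [2, 6] / [3] / [4];  Q = [1, 3, 6, 8] / [2, 5] / [4] / [7];  common shape = (4, 2, 1, 1)

Row-insert the values π_1, π_2, … into P one at a time, bumping the leftmost entry strictly greater than the inserted value down to the next row. The recording tableau Q records, in position (i, j), the step at which that cell was added to P.
  Insert 4 (step 1): P = [4];  Q = [1]
  Insert 3 (step 2): P = [3] / [4];  Q = [1] / [2]
  Insert 6 (step 3): P = [3, 6] / [4];  Q = [1, 3] / [2]
  Insert 2 (step 4): P = [2, 6] / [3] / [4];  Q = [1, 3] / [2] / [4]
  Insert 5 (step 5): P = [2, 5] / [3, 6] / [4];  Q = [1, 3] / [2, 5] / [4]
  Insert 7 (step 6): P = [2, 5, 7] / [3, 6] / [4];  Q = [1, 3, 6] / [2, 5] / [4]
  Insert 1 (step 7): P = [1, 5, 7] / [2, 6] / [3] / [4];  Q = [1, 3, 6] / [2, 5] / [4] / [7]
  Insert 8 (step 8): P = [1, 5, 7, 8] / [2, 6] / [3] / [4];  Q = [1, 3, 6, 8] / [2, 5] / [4] / [7]
Final shape: (4, 2, 1, 1).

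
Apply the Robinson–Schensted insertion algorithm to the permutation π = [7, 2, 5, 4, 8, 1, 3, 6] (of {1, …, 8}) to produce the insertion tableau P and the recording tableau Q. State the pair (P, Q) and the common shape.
P = [1, 3, 6] / [2, 4, 8] / [5] / [7];  Q = [1, 3, 5] / [2, 7, 8] / [4] / [6];  common shape = (3, 3, 1, 1)

Row-insert the values π_1, π_2, … into P one at a time, bumping the leftmost entry strictly greater than the inserted value down to the next row. The recording tableau Q records, in position (i, j), the step at which that cell was added to P.
  Insert 7 (step 1): P = [7];  Q = [1]
  Insert 2 (step 2): P = [2] / [7];  Q = [1] / [2]
  Insert 5 (step 3): P = [2, 5] / [7];  Q = [1, 3] / [2]
  Insert 4 (step 4): P = [2, 4] / [5] / [7];  Q = [1, 3] / [2] / [4]
  Insert 8 (step 5): P = [2, 4, 8] / [5] / [7];  Q = [1, 3, 5] / [2] / [4]
  Insert 1 (step 6): P = [1, 4, 8] / [2] / [5] / [7];  Q = [1, 3, 5] / [2] / [4] / [6]
  Insert 3 (step 7): P = [1, 3, 8] / [2, 4] / [5] / [7];  Q = [1, 3, 5] / [2, 7] / [4] / [6]
  Insert 6 (step 8): P = [1, 3, 6] / [2, 4, 8] / [5] / [7];  Q = [1, 3, 5] / [2, 7, 8] / [4] / [6]
Final shape: (3, 3, 1, 1).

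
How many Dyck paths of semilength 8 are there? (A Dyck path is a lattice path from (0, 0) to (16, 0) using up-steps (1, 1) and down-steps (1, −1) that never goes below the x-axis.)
C_8 = 1430

These Dyck paths are counted by the Catalan number C_n = (1/(n + 1)) · C(2n, n). For n = 8: C_8 = (1/9) · C(16, 8) = 12870/9 = 1430.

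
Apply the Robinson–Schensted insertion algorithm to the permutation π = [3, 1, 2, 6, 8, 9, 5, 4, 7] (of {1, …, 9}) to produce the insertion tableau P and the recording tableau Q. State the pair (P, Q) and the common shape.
P = [1, 2, 4, 7, 9] / [3, 5, 8] / [6];  Q = [1, 3, 4, 5, 6] / [2, 7, 9] / [8];  common shape = (5, 3, 1)

Row-insert the values π_1, π_2, … into P one at a time, bumping the leftmost entry strictly greater than the inserted value down to the next row. The recording tableau Q records, in position (i, j), the step at which that cell was added to P.
  Insert 3 (step 1): P = [3];  Q = [1]
  Insert 1 (step 2): P = [1] / [3];  Q = [1] / [2]
  Insert 2 (step 3): P = [1, 2] / [3];  Q = [1, 3] / [2]
  Insert 6 (step 4): P = [1, 2, 6] / [3];  Q = [1, 3, 4] / [2]
  Insert 8 (step 5): P = [1, 2, 6, 8] / [3];  Q = [1, 3, 4, 5] / [2]
  Insert 9 (step 6): P = [1, 2, 6, 8, 9] / [3];  Q = [1, 3, 4, 5, 6] / [2]
  Insert 5 (step 7): P = [1, 2, 5, 8, 9] / [3, 6];  Q = [1, 3, 4, 5, 6] / [2, 7]
  Insert 4 (step 8): P = [1, 2, 4, 8, 9] / [3, 5] / [6];  Q = [1, 3, 4, 5, 6] / [2, 7] / [8]
  Insert 7 (step 9): P = [1, 2, 4, 7, 9] / [3, 5, 8] / [6];  Q = [1, 3, 4, 5, 6] / [2, 7, 9] / [8]
Final shape: (5, 3, 1).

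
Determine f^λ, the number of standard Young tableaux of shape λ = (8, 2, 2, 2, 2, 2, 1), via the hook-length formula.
# SYT of shape (8, 2, 2, 2, 2, 2, 1) = 3325608

Hook-length formula: f^λ = n! / Π hook(c), product over all cells c of the Young diagram. For λ = (8, 2, 2, 2, 2, 2, 1), n = 19 boxes. Hook lengths by row (left-to-right, top-to-bottom): [14, 12, 6, 5, 4, 3, 2, 1]; [7, 5]; [6, 4]; [5, 3]; [4, 2]; [3, 1]; [1]. Product of hooks = 36578304000. So f^λ = 19! / 36578304000 = 121645100408832000 / 36578304000 = 3325608.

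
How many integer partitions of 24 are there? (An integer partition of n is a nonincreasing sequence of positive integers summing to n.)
p(24) = 1575

Compute p(n) via the recurrence p(n, m) = p(n, m−1) + p(n−m, m), where p(n, m) counts partitions of n with all parts ≤ m and p(n) = p(n, n). The base cases are p(0, m) = 1 and p(n, 0) = 0 for n > 0. Filling the table yields p(24) = 1575. (Euler's pentagonal recurrence is an alternative.)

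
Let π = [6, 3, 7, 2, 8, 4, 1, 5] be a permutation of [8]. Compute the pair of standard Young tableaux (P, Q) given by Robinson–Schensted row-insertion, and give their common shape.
P = [1, 4, 5] / [2, 7, 8] / [3] / [6];  Q = [1, 3, 5] / [2, 6, 8] / [4] / [7];  common shape = (3, 3, 1, 1)

Row-insert the values π_1, π_2, … into P one at a time, bumping the leftmost entry strictly greater than the inserted value down to the next row. The recording tableau Q records, in position (i, j), the step at which that cell was added to P.
  Insert 6 (step 1): P = [6];  Q = [1]
  Insert 3 (step 2): P = [3] / [6];  Q = [1] / [2]
  Insert 7 (step 3): P = [3, 7] / [6];  Q = [1, 3] / [2]
  Insert 2 (step 4): P = [2, 7] / [3] / [6];  Q = [1, 3] / [2] / [4]
  Insert 8 (step 5): P = [2, 7, 8] / [3] / [6];  Q = [1, 3, 5] / [2] / [4]
  Insert 4 (step 6): P = [2, 4, 8] / [3, 7] / [6];  Q = [1, 3, 5] / [2, 6] / [4]
  Insert 1 (step 7): P = [1, 4, 8] / [2, 7] / [3] / [6];  Q = [1, 3, 5] / [2, 6] / [4] / [7]
  Insert 5 (step 8): P = [1, 4, 5] / [2, 7, 8] / [3] / [6];  Q = [1, 3, 5] / [2, 6, 8] / [4] / [7]
Final shape: (3, 3, 1, 1).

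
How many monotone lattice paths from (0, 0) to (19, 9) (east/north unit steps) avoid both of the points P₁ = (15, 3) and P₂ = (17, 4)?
Number of paths = 6661263

Inclusion–exclusion. Total paths: C(28, 19) = 6906900. Through P₁: C(18, 15)·C(10, 4) = 171360. Through P₂: C(21, 17)·C(7, 2) = 125685. Since P₁ is strictly southwest of P₂, a monotone path through both must visit P₁ then P₂; paths through both = C(18, 15)·C(3, 2)·C(7, 2) = 51408. Avoid both = 6906900 − 171360 − 125685 + 51408 = 6661263.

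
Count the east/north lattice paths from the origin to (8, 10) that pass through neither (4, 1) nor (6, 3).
Number of paths = 38239

Inclusion–exclusion. Total paths: C(18, 8) = 43758. Through P₁: C(5, 4)·C(13, 4) = 3575. Through P₂: C(9, 6)·C(9, 2) = 3024. Since P₁ is strictly southwest of P₂, a monotone path through both must visit P₁ then P₂; paths through both = C(5, 4)·C(4, 2)·C(9, 2) = 1080. Avoid both = 43758 − 3575 − 3024 + 1080 = 38239.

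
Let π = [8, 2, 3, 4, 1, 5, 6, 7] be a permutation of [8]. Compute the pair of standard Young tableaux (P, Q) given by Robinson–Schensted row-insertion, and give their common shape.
P = [1, 3, 4, 5, 6, 7] / [2] / [8];  Q = [1, 3, 4, 6, 7, 8] / [2] / [5];  common shape = (6, 1, 1)

Row-insert the values π_1, π_2, … into P one at a time, bumping the leftmost entry strictly greater than the inserted value down to the next row. The recording tableau Q records, in position (i, j), the step at which that cell was added to P.
  Insert 8 (step 1): P = [8];  Q = [1]
  Insert 2 (step 2): P = [2] / [8];  Q = [1] / [2]
  Insert 3 (step 3): P = [2, 3] / [8];  Q = [1, 3] / [2]
  Insert 4 (step 4): P = [2, 3, 4] / [8];  Q = [1, 3, 4] / [2]
  Insert 1 (step 5): P = [1, 3, 4] / [2] / [8];  Q = [1, 3, 4] / [2] / [5]
  Insert 5 (step 6): P = [1, 3, 4, 5] / [2] / [8];  Q = [1, 3, 4, 6] / [2] / [5]
  Insert 6 (step 7): P = [1, 3, 4, 5, 6] / [2] / [8];  Q = [1, 3, 4, 6, 7] / [2] / [5]
  Insert 7 (step 8): P = [1, 3, 4, 5, 6, 7] / [2] / [8];  Q = [1, 3, 4, 6, 7, 8] / [2] / [5]
Final shape: (6, 1, 1).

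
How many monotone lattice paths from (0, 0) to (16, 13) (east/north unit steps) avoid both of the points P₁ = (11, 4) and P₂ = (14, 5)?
Number of paths = 64853625

Inclusion–exclusion. Total paths: C(29, 16) = 67863915. Through P₁: C(15, 11)·C(14, 5) = 2732730. Through P₂: C(19, 14)·C(10, 2) = 523260. Since P₁ is strictly southwest of P₂, a monotone path through both must visit P₁ then P₂; paths through both = C(15, 11)·C(4, 3)·C(10, 2) = 245700. Avoid both = 67863915 − 2732730 − 523260 + 245700 = 64853625.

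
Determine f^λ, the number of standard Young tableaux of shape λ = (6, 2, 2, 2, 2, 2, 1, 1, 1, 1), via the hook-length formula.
# SYT of shape (6, 2, 2, 2, 2, 2, 1, 1, 1, 1) = 7759752

Hook-length formula: f^λ = n! / Π hook(c), product over all cells c of the Young diagram. For λ = (6, 2, 2, 2, 2, 2, 1, 1, 1, 1), n = 20 boxes. Hook lengths by row (left-to-right, top-to-bottom): [15, 10, 4, 3, 2, 1]; [10, 5]; [9, 4]; [8, 3]; [7, 2]; [6, 1]; [4]; [3]; [2]; [1]. Product of hooks = 313528320000. So f^λ = 20! / 313528320000 = 2432902008176640000 / 313528320000 = 7759752.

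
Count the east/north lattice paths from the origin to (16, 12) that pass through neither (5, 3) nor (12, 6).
Number of paths = 18528755

Inclusion–exclusion. Total paths: C(28, 16) = 30421755. Through P₁: C(8, 5)·C(20, 11) = 9405760. Through P₂: C(18, 12)·C(10, 4) = 3898440. Since P₁ is strictly southwest of P₂, a monotone path through both must visit P₁ then P₂; paths through both = C(8, 5)·C(10, 7)·C(10, 4) = 1411200. Avoid both = 30421755 − 9405760 − 3898440 + 1411200 = 18528755.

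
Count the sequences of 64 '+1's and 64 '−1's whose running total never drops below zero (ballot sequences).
C_64 = 368479169875816659479009042713546950

These ballot sequences are counted by the Catalan number C_n = (1/(n + 1)) · C(2n, n). For n = 64: C_64 = (1/65) · C(128, 64) = 23951146041928082866135587776380551750/65 = 368479169875816659479009042713546950.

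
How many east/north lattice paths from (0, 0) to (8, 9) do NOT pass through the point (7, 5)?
Number of paths = 20350

Total paths from (0, 0) to (8, 9): C(17, 8) = 24310. Paths through (7, 5): (paths (0, 0) → (7, 5)) × (paths (7, 5) → (8, 9)) = C(12, 7) · C(5, 1) = 792 · 5 = 3960. Avoidance count = 24310 − 3960 = 20350.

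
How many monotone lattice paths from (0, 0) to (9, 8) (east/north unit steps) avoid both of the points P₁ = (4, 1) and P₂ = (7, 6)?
Number of paths = 11734

Inclusion–exclusion. Total paths: C(17, 9) = 24310. Through P₁: C(5, 4)·C(12, 5) = 3960. Through P₂: C(13, 7)·C(4, 2) = 10296. Since P₁ is strictly southwest of P₂, a monotone path through both must visit P₁ then P₂; paths through both = C(5, 4)·C(8, 3)·C(4, 2) = 1680. Avoid both = 24310 − 3960 − 10296 + 1680 = 11734.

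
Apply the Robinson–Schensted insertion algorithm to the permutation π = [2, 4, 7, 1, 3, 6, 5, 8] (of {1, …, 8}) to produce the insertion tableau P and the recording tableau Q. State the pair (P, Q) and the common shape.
P = [1, 3, 5, 8] / [2, 4, 6] / [7];  Q = [1, 2, 3, 8] / [4, 5, 6] / [7];  common shape = (4, 3, 1)

Row-insert the values π_1, π_2, … into P one at a time, bumping the leftmost entry strictly greater than the inserted value down to the next row. The recording tableau Q records, in position (i, j), the step at which that cell was added to P.
  Insert 2 (step 1): P = [2];  Q = [1]
  Insert 4 (step 2): P = [2, 4];  Q = [1, 2]
  Insert 7 (step 3): P = [2, 4, 7];  Q = [1, 2, 3]
  Insert 1 (step 4): P = [1, 4, 7] / [2];  Q = [1, 2, 3] / [4]
  Insert 3 (step 5): P = [1, 3, 7] / [2, 4];  Q = [1, 2, 3] / [4, 5]
  Insert 6 (step 6): P = [1, 3, 6] / [2, 4, 7];  Q = [1, 2, 3] / [4, 5, 6]
  Insert 5 (step 7): P = [1, 3, 5] / [2, 4, 6] / [7];  Q = [1, 2, 3] / [4, 5, 6] / [7]
  Insert 8 (step 8): P = [1, 3, 5, 8] / [2, 4, 6] / [7];  Q = [1, 2, 3, 8] / [4, 5, 6] / [7]
Final shape: (4, 3, 1).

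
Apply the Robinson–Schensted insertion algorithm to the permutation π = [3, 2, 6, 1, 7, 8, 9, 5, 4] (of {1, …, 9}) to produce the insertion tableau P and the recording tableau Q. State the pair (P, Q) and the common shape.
P = [1, 4, 7, 8, 9] / [2, 5] / [3, 6];  Q = [1, 3, 5, 6, 7] / [2, 8] / [4, 9];  common shape = (5, 2, 2)

Row-insert the values π_1, π_2, … into P one at a time, bumping the leftmost entry strictly greater than the inserted value down to the next row. The recording tableau Q records, in position (i, j), the step at which that cell was added to P.
  Insert 3 (step 1): P = [3];  Q = [1]
  Insert 2 (step 2): P = [2] / [3];  Q = [1] / [2]
  Insert 6 (step 3): P = [2, 6] / [3];  Q = [1, 3] / [2]
  Insert 1 (step 4): P = [1, 6] / [2] / [3];  Q = [1, 3] / [2] / [4]
  Insert 7 (step 5): P = [1, 6, 7] / [2] / [3];  Q = [1, 3, 5] / [2] / [4]
  Insert 8 (step 6): P = [1, 6, 7, 8] / [2] / [3];  Q = [1, 3, 5, 6] / [2] / [4]
  Insert 9 (step 7): P = [1, 6, 7, 8, 9] / [2] / [3];  Q = [1, 3, 5, 6, 7] / [2] / [4]
  Insert 5 (step 8): P = [1, 5, 7, 8, 9] / [2, 6] / [3];  Q = [1, 3, 5, 6, 7] / [2, 8] / [4]
  Insert 4 (step 9): P = [1, 4, 7, 8, 9] / [2, 5] / [3, 6];  Q = [1, 3, 5, 6, 7] / [2, 8] / [4, 9]
Final shape: (5, 2, 2).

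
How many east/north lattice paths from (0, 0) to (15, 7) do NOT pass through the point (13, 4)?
Number of paths = 146744

Total paths from (0, 0) to (15, 7): C(22, 15) = 170544. Paths through (13, 4): (paths (0, 0) → (13, 4)) × (paths (13, 4) → (15, 7)) = C(17, 13) · C(5, 2) = 2380 · 10 = 23800. Avoidance count = 170544 − 23800 = 146744.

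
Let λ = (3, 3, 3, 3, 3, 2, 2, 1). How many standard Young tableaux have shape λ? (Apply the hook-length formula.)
# SYT of shape (3, 3, 3, 3, 3, 2, 2, 1) = 4157010

Hook-length formula: f^λ = n! / Π hook(c), product over all cells c of the Young diagram. For λ = (3, 3, 3, 3, 3, 2, 2, 1), n = 20 boxes. Hook lengths by row (left-to-right, top-to-bottom): [10, 8, 5]; [9, 7, 4]; [8, 6, 3]; [7, 5, 2]; [6, 4, 1]; [4, 2]; [3, 1]; [1]. Product of hooks = 585252864000. So f^λ = 20! / 585252864000 = 2432902008176640000 / 585252864000 = 4157010.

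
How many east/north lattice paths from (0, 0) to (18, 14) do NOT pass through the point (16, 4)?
Number of paths = 471115830

Total paths from (0, 0) to (18, 14): C(32, 18) = 471435600. Paths through (16, 4): (paths (0, 0) → (16, 4)) × (paths (16, 4) → (18, 14)) = C(20, 16) · C(12, 2) = 4845 · 66 = 319770. Avoidance count = 471435600 − 319770 = 471115830.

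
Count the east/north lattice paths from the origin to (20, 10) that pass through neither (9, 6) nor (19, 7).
Number of paths = 20802210

Inclusion–exclusion. Total paths: C(30, 20) = 30045015. Through P₁: C(15, 9)·C(15, 11) = 6831825. Through P₂: C(26, 19)·C(4, 1) = 2631200. Since P₁ is strictly southwest of P₂, a monotone path through both must visit P₁ then P₂; paths through both = C(15, 9)·C(11, 10)·C(4, 1) = 220220. Avoid both = 30045015 − 6831825 − 2631200 + 220220 = 20802210.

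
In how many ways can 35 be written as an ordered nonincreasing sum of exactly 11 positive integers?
p(35, 11 parts) = 1303

Partitions of n into exactly k parts are in bijection with partitions of n − k into at most k parts (subtract 1 from each part). So p(35, exactly 11) = p(24, parts ≤ 11). Computing via the recurrence p(m, j) = p(m, j−1) + p(m−j, j) gives 1303.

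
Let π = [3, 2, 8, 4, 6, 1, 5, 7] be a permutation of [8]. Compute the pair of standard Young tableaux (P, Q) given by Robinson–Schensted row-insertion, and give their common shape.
P = [1, 4, 5, 7] / [2, 6] / [3, 8];  Q = [1, 3, 5, 8] / [2, 4] / [6, 7];  common shape = (4, 2, 2)

Row-insert the values π_1, π_2, … into P one at a time, bumping the leftmost entry strictly greater than the inserted value down to the next row. The recording tableau Q records, in position (i, j), the step at which that cell was added to P.
  Insert 3 (step 1): P = [3];  Q = [1]
  Insert 2 (step 2): P = [2] / [3];  Q = [1] / [2]
  Insert 8 (step 3): P = [2, 8] / [3];  Q = [1, 3] / [2]
  Insert 4 (step 4): P = [2, 4] / [3, 8];  Q = [1, 3] / [2, 4]
  Insert 6 (step 5): P = [2, 4, 6] / [3, 8];  Q = [1, 3, 5] / [2, 4]
  Insert 1 (step 6): P = [1, 4, 6] / [2, 8] / [3];  Q = [1, 3, 5] / [2, 4] / [6]
  Insert 5 (step 7): P = [1, 4, 5] / [2, 6] / [3, 8];  Q = [1, 3, 5] / [2, 4] / [6, 7]
  Insert 7 (step 8): P = [1, 4, 5, 7] / [2, 6] / [3, 8];  Q = [1, 3, 5, 8] / [2, 4] / [6, 7]
Final shape: (4, 2, 2).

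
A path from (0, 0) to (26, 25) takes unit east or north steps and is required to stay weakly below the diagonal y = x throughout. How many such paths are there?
Number of paths = 18367353072152

By the reflection principle (André's argument), the number of monotone paths to (26, 25) with n ≤ m that never go above y = x is C(51, 26) − C(51, 27) = 247959266474052 − 229591913401900 = 18367353072152.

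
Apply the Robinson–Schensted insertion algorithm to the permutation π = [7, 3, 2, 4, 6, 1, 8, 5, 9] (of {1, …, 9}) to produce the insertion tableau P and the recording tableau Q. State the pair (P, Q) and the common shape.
P = [1, 4, 5, 8, 9] / [2, 6] / [3] / [7];  Q = [1, 4, 5, 7, 9] / [2, 8] / [3] / [6];  common shape = (5, 2, 1, 1)

Row-insert the values π_1, π_2, … into P one at a time, bumping the leftmost entry strictly greater than the inserted value down to the next row. The recording tableau Q records, in position (i, j), the step at which that cell was added to P.
  Insert 7 (step 1): P = [7];  Q = [1]
  Insert 3 (step 2): P = [3] / [7];  Q = [1] / [2]
  Insert 2 (step 3): P = [2] / [3] / [7];  Q = [1] / [2] / [3]
  Insert 4 (step 4): P = [2, 4] / [3] / [7];  Q = [1, 4] / [2] / [3]
  Insert 6 (step 5): P = [2, 4, 6] / [3] / [7];  Q = [1, 4, 5] / [2] / [3]
  Insert 1 (step 6): P = [1, 4, 6] / [2] / [3] / [7];  Q = [1, 4, 5] / [2] / [3] / [6]
  Insert 8 (step 7): P = [1, 4, 6, 8] / [2] / [3] / [7];  Q = [1, 4, 5, 7] / [2] / [3] / [6]
  Insert 5 (step 8): P = [1, 4, 5, 8] / [2, 6] / [3] / [7];  Q = [1, 4, 5, 7] / [2, 8] / [3] / [6]
  Insert 9 (step 9): P = [1, 4, 5, 8, 9] / [2, 6] / [3] / [7];  Q = [1, 4, 5, 7, 9] / [2, 8] / [3] / [6]
Final shape: (5, 2, 1, 1).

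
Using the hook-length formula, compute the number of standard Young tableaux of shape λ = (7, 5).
# SYT of shape (7, 5) = 297

Hook-length formula: f^λ = n! / Π hook(c), product over all cells c of the Young diagram. For λ = (7, 5), n = 12 boxes. Hook lengths by row (left-to-right, top-to-bottom): [8, 7, 6, 5, 4, 2, 1]; [5, 4, 3, 2, 1]. Product of hooks = 1612800. So f^λ = 12! / 1612800 = 479001600 / 1612800 = 297.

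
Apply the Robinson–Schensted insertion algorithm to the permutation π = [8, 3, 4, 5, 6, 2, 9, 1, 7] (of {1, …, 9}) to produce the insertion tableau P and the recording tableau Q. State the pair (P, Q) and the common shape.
P = [1, 4, 5, 6, 7] / [2, 9] / [3] / [8];  Q = [1, 3, 4, 5, 7] / [2, 9] / [6] / [8];  common shape = (5, 2, 1, 1)

Row-insert the values π_1, π_2, … into P one at a time, bumping the leftmost entry strictly greater than the inserted value down to the next row. The recording tableau Q records, in position (i, j), the step at which that cell was added to P.
  Insert 8 (step 1): P = [8];  Q = [1]
  Insert 3 (step 2): P = [3] / [8];  Q = [1] / [2]
  Insert 4 (step 3): P = [3, 4] / [8];  Q = [1, 3] / [2]
  Insert 5 (step 4): P = [3, 4, 5] / [8];  Q = [1, 3, 4] / [2]
  Insert 6 (step 5): P = [3, 4, 5, 6] / [8];  Q = [1, 3, 4, 5] / [2]
  Insert 2 (step 6): P = [2, 4, 5, 6] / [3] / [8];  Q = [1, 3, 4, 5] / [2] / [6]
  Insert 9 (step 7): P = [2, 4, 5, 6, 9] / [3] / [8];  Q = [1, 3, 4, 5, 7] / [2] / [6]
  Insert 1 (step 8): P = [1, 4, 5, 6, 9] / [2] / [3] / [8];  Q = [1, 3, 4, 5, 7] / [2] / [6] / [8]
  Insert 7 (step 9): P = [1, 4, 5, 6, 7] / [2, 9] / [3] / [8];  Q = [1, 3, 4, 5, 7] / [2, 9] / [6] / [8]
Final shape: (5, 2, 1, 1).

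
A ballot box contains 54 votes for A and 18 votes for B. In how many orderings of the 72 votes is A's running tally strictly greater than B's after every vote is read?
Strict-lead orderings = 20716044882791720

Total orderings of the 72 votes with 54 for A: C(72, 54) = 41432089765583440. By the Bertrand ballot formula (Cycle Lemma / reflection principle), the number of orderings in which A is strictly ahead of B throughout is (p − q)/(p + q) · C(p + q, p) = (54 − 18)/(54 + 18) · 41432089765583440 = 20716044882791720.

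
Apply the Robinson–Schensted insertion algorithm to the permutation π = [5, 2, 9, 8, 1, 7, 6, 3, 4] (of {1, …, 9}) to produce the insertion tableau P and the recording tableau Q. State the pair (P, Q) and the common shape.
P = [1, 3, 4] / [2, 6] / [5, 7] / [8] / [9];  Q = [1, 3, 9] / [2, 4] / [5, 6] / [7] / [8];  common shape = (3, 2, 2, 1, 1)

Row-insert the values π_1, π_2, … into P one at a time, bumping the leftmost entry strictly greater than the inserted value down to the next row. The recording tableau Q records, in position (i, j), the step at which that cell was added to P.
  Insert 5 (step 1): P = [5];  Q = [1]
  Insert 2 (step 2): P = [2] / [5];  Q = [1] / [2]
  Insert 9 (step 3): P = [2, 9] / [5];  Q = [1, 3] / [2]
  Insert 8 (step 4): P = [2, 8] / [5, 9];  Q = [1, 3] / [2, 4]
  Insert 1 (step 5): P = [1, 8] / [2, 9] / [5];  Q = [1, 3] / [2, 4] / [5]
  Insert 7 (step 6): P = [1, 7] / [2, 8] / [5, 9];  Q = [1, 3] / [2, 4] / [5, 6]
  Insert 6 (step 7): P = [1, 6] / [2, 7] / [5, 8] / [9];  Q = [1, 3] / [2, 4] / [5, 6] / [7]
  Insert 3 (step 8): P = [1, 3] / [2, 6] / [5, 7] / [8] / [9];  Q = [1, 3] / [2, 4] / [5, 6] / [7] / [8]
  Insert 4 (step 9): P = [1, 3, 4] / [2, 6] / [5, 7] / [8] / [9];  Q = [1, 3, 9] / [2, 4] / [5, 6] / [7] / [8]
Final shape: (3, 2, 2, 1, 1).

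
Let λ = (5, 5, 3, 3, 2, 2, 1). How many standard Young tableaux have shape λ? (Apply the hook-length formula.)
# SYT of shape (5, 5, 3, 3, 2, 2, 1) = 444422160

Hook-length formula: f^λ = n! / Π hook(c), product over all cells c of the Young diagram. For λ = (5, 5, 3, 3, 2, 2, 1), n = 21 boxes. Hook lengths by row (left-to-right, top-to-bottom): [11, 9, 6, 3, 2]; [10, 8, 5, 2, 1]; [7, 5, 2]; [6, 4, 1]; [4, 2]; [3, 1]; [1]. Product of hooks = 114960384000. So f^λ = 21! / 114960384000 = 51090942171709440000 / 114960384000 = 444422160.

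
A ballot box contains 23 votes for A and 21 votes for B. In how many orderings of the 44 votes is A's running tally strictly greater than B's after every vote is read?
Strict-lead orderings = 91482563640

Total orderings of the 44 votes with 23 for A: C(44, 23) = 2012616400080. By the Bertrand ballot formula (Cycle Lemma / reflection principle), the number of orderings in which A is strictly ahead of B throughout is (p − q)/(p + q) · C(p + q, p) = (23 − 21)/(23 + 21) · 2012616400080 = 91482563640.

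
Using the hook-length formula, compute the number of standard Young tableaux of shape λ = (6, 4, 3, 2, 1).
# SYT of shape (6, 4, 3, 2, 1) = 1153152

Hook-length formula: f^λ = n! / Π hook(c), product over all cells c of the Young diagram. For λ = (6, 4, 3, 2, 1), n = 16 boxes. Hook lengths by row (left-to-right, top-to-bottom): [10, 8, 6, 4, 2, 1]; [7, 5, 3, 1]; [5, 3, 1]; [3, 1]; [1]. Product of hooks = 18144000. So f^λ = 16! / 18144000 = 20922789888000 / 18144000 = 1153152.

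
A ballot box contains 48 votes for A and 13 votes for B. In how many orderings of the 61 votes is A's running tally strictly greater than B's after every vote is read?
Strict-lead orderings = 3767504582625

Total orderings of the 61 votes with 48 for A: C(61, 48) = 6566222272575. By the Bertrand ballot formula (Cycle Lemma / reflection principle), the number of orderings in which A is strictly ahead of B throughout is (p − q)/(p + q) · C(p + q, p) = (48 − 13)/(48 + 13) · 6566222272575 = 3767504582625.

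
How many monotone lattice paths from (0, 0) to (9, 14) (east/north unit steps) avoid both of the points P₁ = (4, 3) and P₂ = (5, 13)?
Number of paths = 623395

Inclusion–exclusion. Total paths: C(23, 9) = 817190. Through P₁: C(7, 4)·C(16, 5) = 152880. Through P₂: C(18, 5)·C(5, 4) = 42840. Since P₁ is strictly southwest of P₂, a monotone path through both must visit P₁ then P₂; paths through both = C(7, 4)·C(11, 1)·C(5, 4) = 1925. Avoid both = 817190 − 152880 − 42840 + 1925 = 623395.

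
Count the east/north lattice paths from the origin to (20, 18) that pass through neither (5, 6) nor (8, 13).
Number of paths = 24630523890

Inclusion–exclusion. Total paths: C(38, 20) = 33578000610. Through P₁: C(11, 5)·C(27, 15) = 8031343320. Through P₂: C(21, 8)·C(17, 12) = 1259196120. Since P₁ is strictly southwest of P₂, a monotone path through both must visit P₁ then P₂; paths through both = C(11, 5)·C(10, 3)·C(17, 12) = 343062720. Avoid both = 33578000610 − 8031343320 − 1259196120 + 343062720 = 24630523890.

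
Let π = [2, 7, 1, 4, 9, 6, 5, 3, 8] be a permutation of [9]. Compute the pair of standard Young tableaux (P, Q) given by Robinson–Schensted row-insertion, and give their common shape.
P = [1, 3, 5, 8] / [2, 4, 9] / [6] / [7];  Q = [1, 2, 5, 9] / [3, 4, 6] / [7] / [8];  common shape = (4, 3, 1, 1)

Row-insert the values π_1, π_2, … into P one at a time, bumping the leftmost entry strictly greater than the inserted value down to the next row. The recording tableau Q records, in position (i, j), the step at which that cell was added to P.
  Insert 2 (step 1): P = [2];  Q = [1]
  Insert 7 (step 2): P = [2, 7];  Q = [1, 2]
  Insert 1 (step 3): P = [1, 7] / [2];  Q = [1, 2] / [3]
  Insert 4 (step 4): P = [1, 4] / [2, 7];  Q = [1, 2] / [3, 4]
  Insert 9 (step 5): P = [1, 4, 9] / [2, 7];  Q = [1, 2, 5] / [3, 4]
  Insert 6 (step 6): P = [1, 4, 6] / [2, 7, 9];  Q = [1, 2, 5] / [3, 4, 6]
  Insert 5 (step 7): P = [1, 4, 5] / [2, 6, 9] / [7];  Q = [1, 2, 5] / [3, 4, 6] / [7]
  Insert 3 (step 8): P = [1, 3, 5] / [2, 4, 9] / [6] / [7];  Q = [1, 2, 5] / [3, 4, 6] / [7] / [8]
  Insert 8 (step 9): P = [1, 3, 5, 8] / [2, 4, 9] / [6] / [7];  Q = [1, 2, 5, 9] / [3, 4, 6] / [7] / [8]
Final shape: (4, 3, 1, 1).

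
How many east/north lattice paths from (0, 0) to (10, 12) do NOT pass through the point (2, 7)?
Number of paths = 600314

Total paths from (0, 0) to (10, 12): C(22, 10) = 646646. Paths through (2, 7): (paths (0, 0) → (2, 7)) × (paths (2, 7) → (10, 12)) = C(9, 2) · C(13, 8) = 36 · 1287 = 46332. Avoidance count = 646646 − 46332 = 600314.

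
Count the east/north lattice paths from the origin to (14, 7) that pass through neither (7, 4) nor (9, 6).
Number of paths = 58530

Inclusion–exclusion. Total paths: C(21, 14) = 116280. Through P₁: C(11, 7)·C(10, 7) = 39600. Through P₂: C(15, 9)·C(6, 5) = 30030. Since P₁ is strictly southwest of P₂, a monotone path through both must visit P₁ then P₂; paths through both = C(11, 7)·C(4, 2)·C(6, 5) = 11880. Avoid both = 116280 − 39600 − 30030 + 11880 = 58530.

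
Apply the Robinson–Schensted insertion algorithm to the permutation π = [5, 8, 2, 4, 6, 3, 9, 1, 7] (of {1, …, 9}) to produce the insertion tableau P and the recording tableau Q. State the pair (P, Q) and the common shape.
P = [1, 3, 6, 7] / [2, 8, 9] / [4] / [5];  Q = [1, 2, 5, 7] / [3, 4, 9] / [6] / [8];  common shape = (4, 3, 1, 1)

Row-insert the values π_1, π_2, … into P one at a time, bumping the leftmost entry strictly greater than the inserted value down to the next row. The recording tableau Q records, in position (i, j), the step at which that cell was added to P.
  Insert 5 (step 1): P = [5];  Q = [1]
  Insert 8 (step 2): P = [5, 8];  Q = [1, 2]
  Insert 2 (step 3): P = [2, 8] / [5];  Q = [1, 2] / [3]
  Insert 4 (step 4): P = [2, 4] / [5, 8];  Q = [1, 2] / [3, 4]
  Insert 6 (step 5): P = [2, 4, 6] / [5, 8];  Q = [1, 2, 5] / [3, 4]
  Insert 3 (step 6): P = [2, 3, 6] / [4, 8] / [5];  Q = [1, 2, 5] / [3, 4] / [6]
  Insert 9 (step 7): P = [2, 3, 6, 9] / [4, 8] / [5];  Q = [1, 2, 5, 7] / [3, 4] / [6]
  Insert 1 (step 8): P = [1, 3, 6, 9] / [2, 8] / [4] / [5];  Q = [1, 2, 5, 7] / [3, 4] / [6] / [8]
  Insert 7 (step 9): P = [1, 3, 6, 7] / [2, 8, 9] / [4] / [5];  Q = [1, 2, 5, 7] / [3, 4, 9] / [6] / [8]
Final shape: (4, 3, 1, 1).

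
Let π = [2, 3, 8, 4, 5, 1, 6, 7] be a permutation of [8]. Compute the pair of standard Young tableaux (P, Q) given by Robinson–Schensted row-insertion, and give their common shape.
P = [1, 3, 4, 5, 6, 7] / [2] / [8];  Q = [1, 2, 3, 5, 7, 8] / [4] / [6];  common shape = (6, 1, 1)

Row-insert the values π_1, π_2, … into P one at a time, bumping the leftmost entry strictly greater than the inserted value down to the next row. The recording tableau Q records, in position (i, j), the step at which that cell was added to P.
  Insert 2 (step 1): P = [2];  Q = [1]
  Insert 3 (step 2): P = [2, 3];  Q = [1, 2]
  Insert 8 (step 3): P = [2, 3, 8];  Q = [1, 2, 3]
  Insert 4 (step 4): P = [2, 3, 4] / [8];  Q = [1, 2, 3] / [4]
  Insert 5 (step 5): P = [2, 3, 4, 5] / [8];  Q = [1, 2, 3, 5] / [4]
  Insert 1 (step 6): P = [1, 3, 4, 5] / [2] / [8];  Q = [1, 2, 3, 5] / [4] / [6]
  Insert 6 (step 7): P = [1, 3, 4, 5, 6] / [2] / [8];  Q = [1, 2, 3, 5, 7] / [4] / [6]
  Insert 7 (step 8): P = [1, 3, 4, 5, 6, 7] / [2] / [8];  Q = [1, 2, 3, 5, 7, 8] / [4] / [6]
Final shape: (6, 1, 1).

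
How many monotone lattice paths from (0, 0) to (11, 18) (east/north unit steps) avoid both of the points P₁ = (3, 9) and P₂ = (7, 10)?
Number of paths = 20166830

Inclusion–exclusion. Total paths: C(29, 11) = 34597290. Through P₁: C(12, 3)·C(17, 8) = 5348200. Through P₂: C(17, 7)·C(12, 4) = 9626760. Since P₁ is strictly southwest of P₂, a monotone path through both must visit P₁ then P₂; paths through both = C(12, 3)·C(5, 4)·C(12, 4) = 544500. Avoid both = 34597290 − 5348200 − 9626760 + 544500 = 20166830.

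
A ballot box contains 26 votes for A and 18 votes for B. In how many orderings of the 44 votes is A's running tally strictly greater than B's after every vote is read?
Strict-lead orderings = 187187399448

Total orderings of the 44 votes with 26 for A: C(44, 26) = 1029530696964. By the Bertrand ballot formula (Cycle Lemma / reflection principle), the number of orderings in which A is strictly ahead of B throughout is (p − q)/(p + q) · C(p + q, p) = (26 − 18)/(26 + 18) · 1029530696964 = 187187399448.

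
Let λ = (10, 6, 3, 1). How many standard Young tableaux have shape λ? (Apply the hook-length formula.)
# SYT of shape (10, 6, 3, 1) = 18314100

Hook-length formula: f^λ = n! / Π hook(c), product over all cells c of the Young diagram. For λ = (10, 6, 3, 1), n = 20 boxes. Hook lengths by row (left-to-right, top-to-bottom): [13, 11, 10, 8, 7, 6, 4, 3, 2, 1]; [8, 6, 5, 3, 2, 1]; [4, 2, 1]; [1]. Product of hooks = 132843110400. So f^λ = 20! / 132843110400 = 2432902008176640000 / 132843110400 = 18314100.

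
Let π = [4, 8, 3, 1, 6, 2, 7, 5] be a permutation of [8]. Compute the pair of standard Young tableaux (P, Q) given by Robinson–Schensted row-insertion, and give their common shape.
P = [1, 2, 5] / [3, 6, 7] / [4, 8];  Q = [1, 2, 7] / [3, 5, 8] / [4, 6];  common shape = (3, 3, 2)

Row-insert the values π_1, π_2, … into P one at a time, bumping the leftmost entry strictly greater than the inserted value down to the next row. The recording tableau Q records, in position (i, j), the step at which that cell was added to P.
  Insert 4 (step 1): P = [4];  Q = [1]
  Insert 8 (step 2): P = [4, 8];  Q = [1, 2]
  Insert 3 (step 3): P = [3, 8] / [4];  Q = [1, 2] / [3]
  Insert 1 (step 4): P = [1, 8] / [3] / [4];  Q = [1, 2] / [3] / [4]
  Insert 6 (step 5): P = [1, 6] / [3, 8] / [4];  Q = [1, 2] / [3, 5] / [4]
  Insert 2 (step 6): P = [1, 2] / [3, 6] / [4, 8];  Q = [1, 2] / [3, 5] / [4, 6]
  Insert 7 (step 7): P = [1, 2, 7] / [3, 6] / [4, 8];  Q = [1, 2, 7] / [3, 5] / [4, 6]
  Insert 5 (step 8): P = [1, 2, 5] / [3, 6, 7] / [4, 8];  Q = [1, 2, 7] / [3, 5, 8] / [4, 6]
Final shape: (3, 3, 2).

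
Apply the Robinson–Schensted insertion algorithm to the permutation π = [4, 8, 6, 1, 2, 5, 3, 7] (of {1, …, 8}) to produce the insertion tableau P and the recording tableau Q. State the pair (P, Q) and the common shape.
P = [1, 2, 3, 7] / [4, 5] / [6] / [8];  Q = [1, 2, 6, 8] / [3, 5] / [4] / [7];  common shape = (4, 2, 1, 1)

Row-insert the values π_1, π_2, … into P one at a time, bumping the leftmost entry strictly greater than the inserted value down to the next row. The recording tableau Q records, in position (i, j), the step at which that cell was added to P.
  Insert 4 (step 1): P = [4];  Q = [1]
  Insert 8 (step 2): P = [4, 8];  Q = [1, 2]
  Insert 6 (step 3): P = [4, 6] / [8];  Q = [1, 2] / [3]
  Insert 1 (step 4): P = [1, 6] / [4] / [8];  Q = [1, 2] / [3] / [4]
  Insert 2 (step 5): P = [1, 2] / [4, 6] / [8];  Q = [1, 2] / [3, 5] / [4]
  Insert 5 (step 6): P = [1, 2, 5] / [4, 6] / [8];  Q = [1, 2, 6] / [3, 5] / [4]
  Insert 3 (step 7): P = [1, 2, 3] / [4, 5] / [6] / [8];  Q = [1, 2, 6] / [3, 5] / [4] / [7]
  Insert 7 (step 8): P = [1, 2, 3, 7] / [4, 5] / [6] / [8];  Q = [1, 2, 6, 8] / [3, 5] / [4] / [7]
Final shape: (4, 2, 1, 1).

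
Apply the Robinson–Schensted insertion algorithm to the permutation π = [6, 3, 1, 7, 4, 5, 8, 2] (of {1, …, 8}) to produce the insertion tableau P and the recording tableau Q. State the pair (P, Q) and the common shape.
P = [1, 2, 5, 8] / [3, 4] / [6, 7];  Q = [1, 4, 6, 7] / [2, 5] / [3, 8];  common shape = (4, 2, 2)

Row-insert the values π_1, π_2, … into P one at a time, bumping the leftmost entry strictly greater than the inserted value down to the next row. The recording tableau Q records, in position (i, j), the step at which that cell was added to P.
  Insert 6 (step 1): P = [6];  Q = [1]
  Insert 3 (step 2): P = [3] / [6];  Q = [1] / [2]
  Insert 1 (step 3): P = [1] / [3] / [6];  Q = [1] / [2] / [3]
  Insert 7 (step 4): P = [1, 7] / [3] / [6];  Q = [1, 4] / [2] / [3]
  Insert 4 (step 5): P = [1, 4] / [3, 7] / [6];  Q = [1, 4] / [2, 5] / [3]
  Insert 5 (step 6): P = [1, 4, 5] / [3, 7] / [6];  Q = [1, 4, 6] / [2, 5] / [3]
  Insert 8 (step 7): P = [1, 4, 5, 8] / [3, 7] / [6];  Q = [1, 4, 6, 7] / [2, 5] / [3]
  Insert 2 (step 8): P = [1, 2, 5, 8] / [3, 4] / [6, 7];  Q = [1, 4, 6, 7] / [2, 5] / [3, 8]
Final shape: (4, 2, 2).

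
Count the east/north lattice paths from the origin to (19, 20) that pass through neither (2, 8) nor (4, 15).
Number of paths = 66552970311

Inclusion–exclusion. Total paths: C(39, 19) = 68923264410. Through P₁: C(10, 2)·C(29, 17) = 2335317075. Through P₂: C(19, 4)·C(20, 15) = 60093504. Since P₁ is strictly southwest of P₂, a monotone path through both must visit P₁ then P₂; paths through both = C(10, 2)·C(9, 2)·C(20, 15) = 25116480. Avoid both = 68923264410 − 2335317075 − 60093504 + 25116480 = 66552970311.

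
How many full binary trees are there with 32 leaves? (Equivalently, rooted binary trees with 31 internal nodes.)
C_31 = 14544636039226909

These full binary trees are counted by the Catalan number C_n = (1/(n + 1)) · C(2n, n). For n = 31: C_31 = (1/32) · C(62, 31) = 465428353255261088/32 = 14544636039226909.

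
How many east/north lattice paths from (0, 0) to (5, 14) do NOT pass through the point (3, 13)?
Number of paths = 9948

Total paths from (0, 0) to (5, 14): C(19, 5) = 11628. Paths through (3, 13): (paths (0, 0) → (3, 13)) × (paths (3, 13) → (5, 14)) = C(16, 3) · C(3, 2) = 560 · 3 = 1680. Avoidance count = 11628 − 1680 = 9948.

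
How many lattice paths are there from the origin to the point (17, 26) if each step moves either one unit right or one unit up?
Number of paths = 421171648758

A monotone lattice path from (0, 0) to (17, 26) consists of 17 east steps and 26 north steps in some order, so it is determined by which 17 of the 43 steps are east. The count is C(43, 17) = 421171648758.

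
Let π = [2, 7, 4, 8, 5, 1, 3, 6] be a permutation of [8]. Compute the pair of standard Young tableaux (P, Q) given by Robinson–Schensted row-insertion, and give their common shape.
P = [1, 3, 5, 6] / [2, 4] / [7, 8];  Q = [1, 2, 4, 8] / [3, 5] / [6, 7];  common shape = (4, 2, 2)

Row-insert the values π_1, π_2, … into P one at a time, bumping the leftmost entry strictly greater than the inserted value down to the next row. The recording tableau Q records, in position (i, j), the step at which that cell was added to P.
  Insert 2 (step 1): P = [2];  Q = [1]
  Insert 7 (step 2): P = [2, 7];  Q = [1, 2]
  Insert 4 (step 3): P = [2, 4] / [7];  Q = [1, 2] / [3]
  Insert 8 (step 4): P = [2, 4, 8] / [7];  Q = [1, 2, 4] / [3]
  Insert 5 (step 5): P = [2, 4, 5] / [7, 8];  Q = [1, 2, 4] / [3, 5]
  Insert 1 (step 6): P = [1, 4, 5] / [2, 8] / [7];  Q = [1, 2, 4] / [3, 5] / [6]
  Insert 3 (step 7): P = [1, 3, 5] / [2, 4] / [7, 8];  Q = [1, 2, 4] / [3, 5] / [6, 7]
  Insert 6 (step 8): P = [1, 3, 5, 6] / [2, 4] / [7, 8];  Q = [1, 2, 4, 8] / [3, 5] / [6, 7]
Final shape: (4, 2, 2).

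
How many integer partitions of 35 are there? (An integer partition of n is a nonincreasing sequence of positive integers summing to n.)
p(35) = 14883

Compute p(n) via the recurrence p(n, m) = p(n, m−1) + p(n−m, m), where p(n, m) counts partitions of n with all parts ≤ m and p(n) = p(n, n). The base cases are p(0, m) = 1 and p(n, 0) = 0 for n > 0. Filling the table yields p(35) = 14883. (Euler's pentagonal recurrence is an alternative.)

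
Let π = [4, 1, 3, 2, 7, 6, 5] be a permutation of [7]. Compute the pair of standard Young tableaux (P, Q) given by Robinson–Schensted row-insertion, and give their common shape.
P = [1, 2, 5] / [3, 6] / [4, 7];  Q = [1, 3, 5] / [2, 6] / [4, 7];  common shape = (3, 2, 2)

Row-insert the values π_1, π_2, … into P one at a time, bumping the leftmost entry strictly greater than the inserted value down to the next row. The recording tableau Q records, in position (i, j), the step at which that cell was added to P.
  Insert 4 (step 1): P = [4];  Q = [1]
  Insert 1 (step 2): P = [1] / [4];  Q = [1] / [2]
  Insert 3 (step 3): P = [1, 3] / [4];  Q = [1, 3] / [2]
  Insert 2 (step 4): P = [1, 2] / [3] / [4];  Q = [1, 3] / [2] / [4]
  Insert 7 (step 5): P = [1, 2, 7] / [3] / [4];  Q = [1, 3, 5] / [2] / [4]
  Insert 6 (step 6): P = [1, 2, 6] / [3, 7] / [4];  Q = [1, 3, 5] / [2, 6] / [4]
  Insert 5 (step 7): P = [1, 2, 5] / [3, 6] / [4, 7];  Q = [1, 3, 5] / [2, 6] / [4, 7]
Final shape: (3, 2, 2).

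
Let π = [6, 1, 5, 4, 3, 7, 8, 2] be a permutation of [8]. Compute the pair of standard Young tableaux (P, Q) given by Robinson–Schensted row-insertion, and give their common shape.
P = [1, 2, 7, 8] / [3] / [4] / [5] / [6];  Q = [1, 3, 6, 7] / [2] / [4] / [5] / [8];  common shape = (4, 1, 1, 1, 1)

Row-insert the values π_1, π_2, … into P one at a time, bumping the leftmost entry strictly greater than the inserted value down to the next row. The recording tableau Q records, in position (i, j), the step at which that cell was added to P.
  Insert 6 (step 1): P = [6];  Q = [1]
  Insert 1 (step 2): P = [1] / [6];  Q = [1] / [2]
  Insert 5 (step 3): P = [1, 5] / [6];  Q = [1, 3] / [2]
  Insert 4 (step 4): P = [1, 4] / [5] / [6];  Q = [1, 3] / [2] / [4]
  Insert 3 (step 5): P = [1, 3] / [4] / [5] / [6];  Q = [1, 3] / [2] / [4] / [5]
  Insert 7 (step 6): P = [1, 3, 7] / [4] / [5] / [6];  Q = [1, 3, 6] / [2] / [4] / [5]
  Insert 8 (step 7): P = [1, 3, 7, 8] / [4] / [5] / [6];  Q = [1, 3, 6, 7] / [2] / [4] / [5]
  Insert 2 (step 8): P = [1, 2, 7, 8] / [3] / [4] / [5] / [6];  Q = [1, 3, 6, 7] / [2] / [4] / [5] / [8]
Final shape: (4, 1, 1, 1, 1).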